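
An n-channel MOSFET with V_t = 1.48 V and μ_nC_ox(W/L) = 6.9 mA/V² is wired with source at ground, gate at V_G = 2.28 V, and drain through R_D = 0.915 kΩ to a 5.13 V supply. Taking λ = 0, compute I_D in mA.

V_GS = V_G = 2.28 V, so V_ov = 2.28 − 1.48 = 0.8 V.
Assume saturation: I_D = ½ k_n V_ov² = 0.5 × 6.9 × 0.8² = 2.21 mA, giving V_DS = V_DD − I_D R_D = 5.13 − 2.21 × 0.915 = 3.11 V.
V_DS = 3.11 V ≥ V_ov = 0.8 V, confirming saturation.

I_D = 2.21 mA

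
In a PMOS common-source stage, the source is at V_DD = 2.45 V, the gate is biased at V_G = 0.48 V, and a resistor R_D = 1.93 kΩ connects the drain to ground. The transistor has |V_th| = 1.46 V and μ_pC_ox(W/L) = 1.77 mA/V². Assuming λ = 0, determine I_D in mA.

V_SG = V_DD − V_G = 2.45 − 0.48 = 1.97 V, so V_ov = 1.97 − 1.46 = 0.51 V.
Assume saturation: I_D = ½ k_p V_ov² = 0.5 × 1.77 × 0.51² = 0.23 mA, giving V_SD = V_DD − I_D R_D = 2.45 − 0.23 × 1.93 = 2.01 V.
V_SD = 2.01 V ≥ V_ov = 0.51 V, confirming saturation.

I_D = 0.230 mA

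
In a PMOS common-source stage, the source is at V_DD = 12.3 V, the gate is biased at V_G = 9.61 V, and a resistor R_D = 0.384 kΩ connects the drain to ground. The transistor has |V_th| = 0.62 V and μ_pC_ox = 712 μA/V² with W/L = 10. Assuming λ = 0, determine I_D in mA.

I_D = 15.3 mA

V_SG = V_DD − V_G = 12.3 − 9.61 = 2.69 V, so V_ov = 2.69 − 0.62 = 2.07 V.
k_p = μ_pC_ox · (W/L) = 7.12 mA/V².
Assume saturation: I_D = ½ k_p V_ov² = 0.5 × 7.12 × 2.07² = 15.3 mA, giving V_SD = V_DD − I_D R_D = 12.3 − 15.3 × 0.384 = 6.44 V.
V_SD = 6.44 V ≥ V_ov = 2.07 V, confirming saturation.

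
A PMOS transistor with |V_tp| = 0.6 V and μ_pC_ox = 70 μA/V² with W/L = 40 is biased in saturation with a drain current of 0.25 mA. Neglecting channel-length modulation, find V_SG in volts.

V_SG = 1.02 V

k_p = μ_pC_ox · (W/L) = 2.8 mA/V².
In saturation I_D = ½ k_p (V_SG − |V_tp|)², so V_SG − |V_tp| = √(2 I_D / k_p) = √(2 × 0.25 / 2.8) = 0.423 V.
V_SG = 0.6 + 0.423 = 1.02 V.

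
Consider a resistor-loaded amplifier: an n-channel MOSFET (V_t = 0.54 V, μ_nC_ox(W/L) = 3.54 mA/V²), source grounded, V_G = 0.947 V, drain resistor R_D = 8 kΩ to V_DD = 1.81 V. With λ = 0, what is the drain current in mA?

V_GS = V_G = 0.947 V, so V_ov = 0.947 − 0.54 = 0.407 V.
Assume saturation: I_D = ½ k_n V_ov² = 0.5 × 3.54 × 0.407² = 0.293 mA, giving V_DS = V_DD − I_D R_D = 1.81 − 0.293 × 8 = -0.536 V.
But -0.536 V < V_ov = 0.407 V, so the device is actually in triode.
In triode I_D = k_n[V_ov V_DS − ½ V_DS²] and I_D = (V_DD − V_DS)/R_D. Equating: 14.2 V_DS² − 12.53 V_DS + 1.81 = 0, giving V_DS = 0.182 V (the root below V_ov).
I_D = (1.81 − 0.182) / 8 = 0.204 mA.

I_D = 0.204 mA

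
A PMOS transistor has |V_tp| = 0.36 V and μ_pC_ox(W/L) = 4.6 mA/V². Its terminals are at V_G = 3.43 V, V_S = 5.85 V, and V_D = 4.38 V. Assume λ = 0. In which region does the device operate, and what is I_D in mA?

Triode; I_D = 8.96 mA

V_SG = V_S − V_G = 5.85 − 3.43 = 2.42 V; V_SD = V_S − V_D = 5.85 − 4.38 = 1.47 V.
V_ov = V_SG − |V_tp| = 2.42 − 0.36 = 2.06 V.
Since V_SD = 1.47 V < V_ov = 2.06 V, the device is in the triode region.
I_D = k_p [V_ov · V_SD − ½ V_SD²] = 4.6 × [2.06 × 1.47 − 0.5 × 1.47²] = 8.96 mA.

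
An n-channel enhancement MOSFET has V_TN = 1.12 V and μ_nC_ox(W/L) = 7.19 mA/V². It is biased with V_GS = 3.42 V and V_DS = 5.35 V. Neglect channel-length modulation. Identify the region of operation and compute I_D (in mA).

Saturation; I_D = 19.0 mA

V_ov = V_GS − V_TN = 3.42 − 1.12 = 2.3 V.
Since V_DS = 5.35 V ≥ V_ov = 2.3 V, the device is in saturation.
I_D = ½ k_n V_ov² = 0.5 × 7.19 × 2.3² = 19 mA.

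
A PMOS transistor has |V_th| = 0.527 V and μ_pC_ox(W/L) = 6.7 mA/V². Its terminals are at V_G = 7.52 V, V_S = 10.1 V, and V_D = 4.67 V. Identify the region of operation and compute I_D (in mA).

Saturation; I_D = 14.1 mA

V_SG = V_S − V_G = 10.1 − 7.52 = 2.58 V; V_SD = V_S − V_D = 10.1 − 4.67 = 5.43 V.
V_ov = V_SG − |V_th| = 2.58 − 0.527 = 2.05 V.
Since V_SD = 5.43 V ≥ V_ov = 2.05 V, the device is in saturation.
I_D = ½ k_p V_ov² = 0.5 × 6.7 × 2.05² = 14.1 mA.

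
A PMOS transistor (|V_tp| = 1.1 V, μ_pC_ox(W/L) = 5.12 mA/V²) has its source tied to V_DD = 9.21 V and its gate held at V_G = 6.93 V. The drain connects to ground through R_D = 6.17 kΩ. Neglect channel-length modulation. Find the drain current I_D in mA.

V_SG = V_DD − V_G = 9.21 − 6.93 = 2.28 V, so V_ov = 2.28 − 1.1 = 1.18 V.
Assume saturation: I_D = ½ k_p V_ov² = 0.5 × 5.12 × 1.18² = 3.56 mA, giving V_SD = V_DD − I_D R_D = 9.21 − 3.56 × 6.17 = -12.8 V.
But -12.8 V < V_ov = 1.18 V, so the device is actually in triode.
In triode I_D = k_p[V_ov V_SD − ½ V_SD²] and I_D = (V_DD − V_SD)/R_D. Equating: 15.8 V_SD² − 38.28 V_SD + 9.21 = 0, giving V_SD = 0.271 V (the root below V_ov).
I_D = (9.21 − 0.271) / 6.17 = 1.45 mA.

I_D = 1.45 mA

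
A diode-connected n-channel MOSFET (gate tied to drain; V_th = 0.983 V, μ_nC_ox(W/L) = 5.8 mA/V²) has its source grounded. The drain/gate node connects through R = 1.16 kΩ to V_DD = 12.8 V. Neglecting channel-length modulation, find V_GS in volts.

With gate tied to drain, V_GS = V_DS ≥ V_GS − V_th, so the device is in saturation.
KCL at the drain: ½ k_n (V_GS − V_th)² = (V_DD − V_GS)/R.
Let x = V_GS − 0.983. Then 3.36 x² + x − 11.82 = 0, giving x = 1.73 V (positive root), so V_GS = 2.71 V.
I_D = (V_DD − V_GS)/R = (12.8 − 2.71) / 1.16 = 8.69 mA.

V_GS = 2.71 V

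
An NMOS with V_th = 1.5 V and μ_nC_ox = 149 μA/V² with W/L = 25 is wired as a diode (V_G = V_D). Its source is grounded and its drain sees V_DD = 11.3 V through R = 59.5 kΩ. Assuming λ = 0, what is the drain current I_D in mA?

I_D = 0.160 mA

With gate tied to drain, V_GS = V_DS ≥ V_GS − V_th, so the device is in saturation.
k_n = μ_nC_ox · (W/L) = 3.725 mA/V².
KCL at the drain: ½ k_n (V_GS − V_th)² = (V_DD − V_GS)/R.
Let x = V_GS − 1.5. Then 111 x² + x − 9.8 = 0, giving x = 0.293 V (positive root), so V_GS = 1.79 V.
I_D = (V_DD − V_GS)/R = (11.3 − 1.79) / 59.5 = 0.16 mA.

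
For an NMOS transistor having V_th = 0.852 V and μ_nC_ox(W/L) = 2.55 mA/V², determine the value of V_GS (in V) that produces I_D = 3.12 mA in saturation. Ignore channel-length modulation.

V_GS = 2.42 V

In saturation I_D = ½ k_n (V_GS − V_th)², so V_GS − V_th = √(2 I_D / k_n) = √(2 × 3.12 / 2.55) = 1.56 V.
V_GS = 0.852 + 1.56 = 2.42 V.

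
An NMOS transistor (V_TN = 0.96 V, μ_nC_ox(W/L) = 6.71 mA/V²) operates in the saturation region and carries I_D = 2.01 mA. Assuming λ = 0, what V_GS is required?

In saturation I_D = ½ k_n (V_GS − V_TN)², so V_GS − V_TN = √(2 I_D / k_n) = √(2 × 2.01 / 6.71) = 0.774 V.
V_GS = 0.96 + 0.774 = 1.73 V.

V_GS = 1.73 V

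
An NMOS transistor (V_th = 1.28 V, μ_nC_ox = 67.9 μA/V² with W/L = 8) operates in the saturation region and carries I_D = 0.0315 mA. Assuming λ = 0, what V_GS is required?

k_n = μ_nC_ox · (W/L) = 0.5432 mA/V².
In saturation I_D = ½ k_n (V_GS − V_th)², so V_GS − V_th = √(2 I_D / k_n) = √(2 × 0.0315 / 0.5432) = 0.341 V.
V_GS = 1.28 + 0.341 = 1.62 V.

V_GS = 1.62 V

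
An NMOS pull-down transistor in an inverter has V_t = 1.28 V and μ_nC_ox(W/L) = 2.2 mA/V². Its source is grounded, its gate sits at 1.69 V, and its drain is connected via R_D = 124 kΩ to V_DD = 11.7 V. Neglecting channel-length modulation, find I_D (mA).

V_GS = V_G = 1.69 V, so V_ov = 1.69 − 1.28 = 0.41 V.
Assume saturation: I_D = ½ k_n V_ov² = 0.5 × 2.2 × 0.41² = 0.185 mA, giving V_DS = V_DD − I_D R_D = 11.7 − 0.185 × 124 = -11.2 V.
But -11.2 V < V_ov = 0.41 V, so the device is actually in triode.
In triode I_D = k_n[V_ov V_DS − ½ V_DS²] and I_D = (V_DD − V_DS)/R_D. Equating: 136 V_DS² − 112.8 V_DS + 11.7 = 0, giving V_DS = 0.122 V (the root below V_ov).
I_D = (11.7 − 0.122) / 124 = 0.0934 mA.

I_D = 0.0934 mA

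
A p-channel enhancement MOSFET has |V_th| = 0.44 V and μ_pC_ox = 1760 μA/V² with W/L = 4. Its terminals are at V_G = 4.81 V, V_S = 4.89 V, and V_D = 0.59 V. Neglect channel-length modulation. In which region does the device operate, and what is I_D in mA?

V_SG = V_S − V_G = 4.89 − 4.81 = 0.08 V; V_SD = V_S − V_D = 4.89 − 0.59 = 4.3 V.
V_SG = 0.08 V < |V_th| = 0.44 V, so the transistor is in cutoff.

Cutoff; I_D = 0 mA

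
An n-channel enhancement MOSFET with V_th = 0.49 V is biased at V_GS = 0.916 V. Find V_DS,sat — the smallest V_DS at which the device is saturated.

The boundary between triode and saturation is V_DS = V_GS − V_th = V_ov.
V_ov = 0.916 − 0.49 = 0.426 V.

V_DS,sat = 0.426 V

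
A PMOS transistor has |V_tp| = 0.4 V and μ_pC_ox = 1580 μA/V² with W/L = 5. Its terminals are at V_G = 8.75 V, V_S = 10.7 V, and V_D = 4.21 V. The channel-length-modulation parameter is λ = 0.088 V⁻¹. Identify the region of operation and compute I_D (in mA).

V_SG = V_S − V_G = 10.7 − 8.75 = 1.95 V; V_SD = V_S − V_D = 10.7 − 4.21 = 6.49 V.
k_p = μ_pC_ox · (W/L) = 7.9 mA/V².
V_ov = V_SG − |V_tp| = 1.95 − 0.4 = 1.55 V.
Since V_SD = 6.49 V ≥ V_ov = 1.55 V, the device is in saturation.
I_D = ½ k_p V_ov² (1 + λ V_SD) = 0.5 × 7.9 × 1.55² × (1 + 0.088 × 6.49) = 14.9 mA.

Saturation; I_D = 14.9 mA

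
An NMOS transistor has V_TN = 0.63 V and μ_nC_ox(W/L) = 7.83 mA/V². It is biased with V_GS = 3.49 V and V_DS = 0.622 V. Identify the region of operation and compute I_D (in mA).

Triode; I_D = 12.4 mA

V_ov = V_GS − V_TN = 3.49 − 0.63 = 2.86 V.
Since V_DS = 0.622 V < V_ov = 2.86 V, the device is in the triode region.
I_D = k_n [V_ov · V_DS − ½ V_DS²] = 7.83 × [2.86 × 0.622 − 0.5 × 0.622²] = 12.4 mA.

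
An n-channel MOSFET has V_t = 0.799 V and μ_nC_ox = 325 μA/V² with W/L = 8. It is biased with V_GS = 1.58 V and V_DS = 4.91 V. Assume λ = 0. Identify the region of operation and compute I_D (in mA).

Saturation; I_D = 0.793 mA

k_n = μ_nC_ox · (W/L) = 2.6 mA/V².
V_ov = V_GS − V_t = 1.58 − 0.799 = 0.781 V.
Since V_DS = 4.91 V ≥ V_ov = 0.781 V, the device is in saturation.
I_D = ½ k_n V_ov² = 0.5 × 2.6 × 0.781² = 0.793 mA.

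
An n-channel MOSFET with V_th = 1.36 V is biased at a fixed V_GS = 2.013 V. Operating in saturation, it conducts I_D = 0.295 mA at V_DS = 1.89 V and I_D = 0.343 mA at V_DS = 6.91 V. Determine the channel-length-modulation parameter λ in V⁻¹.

With V_GS fixed, I_D ∝ (1 + λ V_DS) in saturation, so I_D2/I_D1 = (1 + λ V_DS2)/(1 + λ V_DS1).
0.343/0.295 = 1.163 = (1 + 6.91 λ)/(1 + 1.89 λ).
Solving: λ (I_D1 V_DS2 − I_D2 V_DS1) = I_D2 − I_D1, so λ = (0.343 − 0.295) / (0.295 × 6.91 − 0.343 × 1.89) = 0.048 / 1.39 = 0.0345 V⁻¹.

λ = 0.0345 V⁻¹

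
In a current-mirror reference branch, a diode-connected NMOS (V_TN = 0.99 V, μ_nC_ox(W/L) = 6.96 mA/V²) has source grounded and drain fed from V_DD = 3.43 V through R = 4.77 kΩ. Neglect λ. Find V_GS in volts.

V_GS = 1.34 V

With gate tied to drain, V_GS = V_DS ≥ V_GS − V_TN, so the device is in saturation.
KCL at the drain: ½ k_n (V_GS − V_TN)² = (V_DD − V_GS)/R.
Let x = V_GS − 0.99. Then 16.6 x² + x − 2.44 = 0, giving x = 0.354 V (positive root), so V_GS = 1.34 V.
I_D = (V_DD − V_GS)/R = (3.43 − 1.34) / 4.77 = 0.437 mA.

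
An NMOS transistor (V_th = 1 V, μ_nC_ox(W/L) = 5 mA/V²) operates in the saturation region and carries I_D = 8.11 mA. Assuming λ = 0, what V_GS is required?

V_GS = 2.80 V

In saturation I_D = ½ k_n (V_GS − V_th)², so V_GS − V_th = √(2 I_D / k_n) = √(2 × 8.11 / 5) = 1.8 V.
V_GS = 1 + 1.8 = 2.8 V.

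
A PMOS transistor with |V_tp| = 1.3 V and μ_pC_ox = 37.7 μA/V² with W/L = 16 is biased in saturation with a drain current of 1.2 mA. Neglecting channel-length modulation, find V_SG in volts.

V_SG = 3.29 V

k_p = μ_pC_ox · (W/L) = 0.6032 mA/V².
In saturation I_D = ½ k_p (V_SG − |V_tp|)², so V_SG − |V_tp| = √(2 I_D / k_p) = √(2 × 1.2 / 0.6032) = 1.99 V.
V_SG = 1.3 + 1.99 = 3.29 V.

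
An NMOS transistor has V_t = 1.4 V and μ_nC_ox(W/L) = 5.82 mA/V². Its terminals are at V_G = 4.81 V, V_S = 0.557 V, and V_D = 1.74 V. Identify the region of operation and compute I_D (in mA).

Triode; I_D = 15.6 mA

V_GS = V_G − V_S = 4.81 − 0.557 = 4.25 V; V_DS = V_D − V_S = 1.74 − 0.557 = 1.18 V.
V_ov = V_GS − V_t = 4.25 − 1.4 = 2.85 V.
Since V_DS = 1.18 V < V_ov = 2.85 V, the device is in the triode region.
I_D = k_n [V_ov · V_DS − ½ V_DS²] = 5.82 × [2.85 × 1.18 − 0.5 × 1.18²] = 15.6 mA.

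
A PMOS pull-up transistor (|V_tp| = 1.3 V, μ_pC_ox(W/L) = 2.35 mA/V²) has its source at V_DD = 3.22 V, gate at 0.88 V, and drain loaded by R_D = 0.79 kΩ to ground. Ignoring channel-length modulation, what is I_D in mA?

I_D = 1.27 mA

V_SG = V_DD − V_G = 3.22 − 0.88 = 2.34 V, so V_ov = 2.34 − 1.3 = 1.04 V.
Assume saturation: I_D = ½ k_p V_ov² = 0.5 × 2.35 × 1.04² = 1.27 mA, giving V_SD = V_DD − I_D R_D = 3.22 − 1.27 × 0.79 = 2.22 V.
V_SD = 2.22 V ≥ V_ov = 1.04 V, confirming saturation.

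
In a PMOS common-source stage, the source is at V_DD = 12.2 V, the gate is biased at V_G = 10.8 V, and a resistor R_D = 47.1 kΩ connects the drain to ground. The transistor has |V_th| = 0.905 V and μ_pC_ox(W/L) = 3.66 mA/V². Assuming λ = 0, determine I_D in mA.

I_D = 0.255 mA

V_SG = V_DD − V_G = 12.2 − 10.8 = 1.4 V, so V_ov = 1.4 − 0.905 = 0.495 V.
Assume saturation: I_D = ½ k_p V_ov² = 0.5 × 3.66 × 0.495² = 0.448 mA, giving V_SD = V_DD − I_D R_D = 12.2 − 0.448 × 47.1 = -8.92 V.
But -8.92 V < V_ov = 0.495 V, so the device is actually in triode.
In triode I_D = k_p[V_ov V_SD − ½ V_SD²] and I_D = (V_DD − V_SD)/R_D. Equating: 86.2 V_SD² − 86.33 V_SD + 12.2 = 0, giving V_SD = 0.17 V (the root below V_ov).
I_D = (12.2 − 0.17) / 47.1 = 0.255 mA.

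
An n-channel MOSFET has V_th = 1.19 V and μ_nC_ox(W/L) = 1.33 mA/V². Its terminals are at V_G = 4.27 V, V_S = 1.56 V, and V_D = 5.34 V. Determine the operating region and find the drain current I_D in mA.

V_GS = V_G − V_S = 4.27 − 1.56 = 2.71 V; V_DS = V_D − V_S = 5.34 − 1.56 = 3.78 V.
V_ov = V_GS − V_th = 2.71 − 1.19 = 1.52 V.
Since V_DS = 3.78 V ≥ V_ov = 1.52 V, the device is in saturation.
I_D = ½ k_n V_ov² = 0.5 × 1.33 × 1.52² = 1.54 mA.

Saturation; I_D = 1.54 mA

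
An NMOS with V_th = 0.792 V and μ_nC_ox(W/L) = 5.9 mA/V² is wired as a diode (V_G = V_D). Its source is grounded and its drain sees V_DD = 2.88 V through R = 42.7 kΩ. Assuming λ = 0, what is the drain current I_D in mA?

With gate tied to drain, V_GS = V_DS ≥ V_GS − V_th, so the device is in saturation.
KCL at the drain: ½ k_n (V_GS − V_th)² = (V_DD − V_GS)/R.
Let x = V_GS − 0.792. Then 126 x² + x − 2.088 = 0, giving x = 0.125 V (positive root), so V_GS = 0.917 V.
I_D = (V_DD − V_GS)/R = (2.88 − 0.917) / 42.7 = 0.046 mA.

I_D = 0.0460 mA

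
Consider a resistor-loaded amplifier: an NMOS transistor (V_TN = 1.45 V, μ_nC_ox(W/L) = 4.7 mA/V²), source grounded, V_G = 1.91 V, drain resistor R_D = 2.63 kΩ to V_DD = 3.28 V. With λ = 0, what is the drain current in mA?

I_D = 0.497 mA

V_GS = V_G = 1.91 V, so V_ov = 1.91 − 1.45 = 0.46 V.
Assume saturation: I_D = ½ k_n V_ov² = 0.5 × 4.7 × 0.46² = 0.497 mA, giving V_DS = V_DD − I_D R_D = 3.28 − 0.497 × 2.63 = 1.97 V.
V_DS = 1.97 V ≥ V_ov = 0.46 V, confirming saturation.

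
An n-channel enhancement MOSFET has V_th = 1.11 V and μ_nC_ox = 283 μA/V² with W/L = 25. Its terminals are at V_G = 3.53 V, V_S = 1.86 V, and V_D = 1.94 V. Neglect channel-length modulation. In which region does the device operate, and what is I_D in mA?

V_GS = V_G − V_S = 3.53 − 1.86 = 1.67 V; V_DS = V_D − V_S = 1.94 − 1.86 = 0.08 V.
k_n = μ_nC_ox · (W/L) = 7.075 mA/V².
V_ov = V_GS − V_th = 1.67 − 1.11 = 0.56 V.
Since V_DS = 0.08 V < V_ov = 0.56 V, the device is in the triode region.
I_D = k_n [V_ov · V_DS − ½ V_DS²] = 7.075 × [0.56 × 0.08 − 0.5 × 0.08²] = 0.294 mA.

Triode; I_D = 0.294 mA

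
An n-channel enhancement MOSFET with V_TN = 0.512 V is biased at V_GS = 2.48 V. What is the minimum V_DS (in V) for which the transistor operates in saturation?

The boundary between triode and saturation is V_DS = V_GS − V_TN = V_ov.
V_ov = 2.48 − 0.512 = 1.97 V.

V_DS,sat = 1.97 V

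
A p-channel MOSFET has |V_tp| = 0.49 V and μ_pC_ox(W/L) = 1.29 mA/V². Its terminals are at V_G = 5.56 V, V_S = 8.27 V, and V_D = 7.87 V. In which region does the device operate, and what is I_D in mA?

Triode; I_D = 1.04 mA

V_SG = V_S − V_G = 8.27 − 5.56 = 2.71 V; V_SD = V_S − V_D = 8.27 − 7.87 = 0.4 V.
V_ov = V_SG − |V_tp| = 2.71 − 0.49 = 2.22 V.
Since V_SD = 0.4 V < V_ov = 2.22 V, the device is in the triode region.
I_D = k_p [V_ov · V_SD − ½ V_SD²] = 1.29 × [2.22 × 0.4 − 0.5 × 0.4²] = 1.04 mA.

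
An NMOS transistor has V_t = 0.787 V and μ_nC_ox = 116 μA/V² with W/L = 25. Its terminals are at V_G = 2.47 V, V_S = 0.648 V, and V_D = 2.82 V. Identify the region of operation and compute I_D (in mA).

Saturation; I_D = 1.55 mA

V_GS = V_G − V_S = 2.47 − 0.648 = 1.82 V; V_DS = V_D − V_S = 2.82 − 0.648 = 2.17 V.
k_n = μ_nC_ox · (W/L) = 2.9 mA/V².
V_ov = V_GS − V_t = 1.82 − 0.787 = 1.04 V.
Since V_DS = 2.17 V ≥ V_ov = 1.04 V, the device is in saturation.
I_D = ½ k_n V_ov² = 0.5 × 2.9 × 1.04² = 1.55 mA.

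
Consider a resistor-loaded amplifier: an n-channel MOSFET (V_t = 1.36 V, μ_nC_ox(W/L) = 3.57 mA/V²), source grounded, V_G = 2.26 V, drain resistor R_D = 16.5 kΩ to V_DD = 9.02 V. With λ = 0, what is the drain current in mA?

I_D = 0.535 mA

V_GS = V_G = 2.26 V, so V_ov = 2.26 − 1.36 = 0.9 V.
Assume saturation: I_D = ½ k_n V_ov² = 0.5 × 3.57 × 0.9² = 1.45 mA, giving V_DS = V_DD − I_D R_D = 9.02 − 1.45 × 16.5 = -14.8 V.
But -14.8 V < V_ov = 0.9 V, so the device is actually in triode.
In triode I_D = k_n[V_ov V_DS − ½ V_DS²] and I_D = (V_DD − V_DS)/R_D. Equating: 29.5 V_DS² − 54.01 V_DS + 9.02 = 0, giving V_DS = 0.186 V (the root below V_ov).
I_D = (9.02 − 0.186) / 16.5 = 0.535 mA.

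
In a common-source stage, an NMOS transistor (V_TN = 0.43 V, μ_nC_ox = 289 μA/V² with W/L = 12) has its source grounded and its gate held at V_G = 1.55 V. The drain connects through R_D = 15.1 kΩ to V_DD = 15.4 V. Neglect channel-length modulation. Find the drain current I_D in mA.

I_D = 1.00 mA

V_GS = V_G = 1.55 V, so V_ov = 1.55 − 0.43 = 1.12 V.
k_n = μ_nC_ox · (W/L) = 3.468 mA/V².
Assume saturation: I_D = ½ k_n V_ov² = 0.5 × 3.468 × 1.12² = 2.18 mA, giving V_DS = V_DD − I_D R_D = 15.4 − 2.18 × 15.1 = -17.4 V.
But -17.4 V < V_ov = 1.12 V, so the device is actually in triode.
In triode I_D = k_n[V_ov V_DS − ½ V_DS²] and I_D = (V_DD − V_DS)/R_D. Equating: 26.2 V_DS² − 59.65 V_DS + 15.4 = 0, giving V_DS = 0.297 V (the root below V_ov).
I_D = (15.4 − 0.297) / 15.1 = 1 mA.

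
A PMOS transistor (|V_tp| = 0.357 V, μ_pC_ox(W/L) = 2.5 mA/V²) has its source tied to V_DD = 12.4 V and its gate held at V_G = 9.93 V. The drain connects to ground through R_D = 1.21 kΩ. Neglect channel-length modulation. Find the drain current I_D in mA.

I_D = 5.58 mA

V_SG = V_DD − V_G = 12.4 − 9.93 = 2.47 V, so V_ov = 2.47 − 0.357 = 2.11 V.
Assume saturation: I_D = ½ k_p V_ov² = 0.5 × 2.5 × 2.11² = 5.58 mA, giving V_SD = V_DD − I_D R_D = 12.4 − 5.58 × 1.21 = 5.65 V.
V_SD = 5.65 V ≥ V_ov = 2.11 V, confirming saturation.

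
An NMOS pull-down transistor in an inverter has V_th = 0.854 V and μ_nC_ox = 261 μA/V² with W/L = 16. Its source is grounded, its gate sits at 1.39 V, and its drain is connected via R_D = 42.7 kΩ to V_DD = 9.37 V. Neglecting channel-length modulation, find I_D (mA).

I_D = 0.217 mA

V_GS = V_G = 1.39 V, so V_ov = 1.39 − 0.854 = 0.536 V.
k_n = μ_nC_ox · (W/L) = 4.176 mA/V².
Assume saturation: I_D = ½ k_n V_ov² = 0.5 × 4.176 × 0.536² = 0.6 mA, giving V_DS = V_DD − I_D R_D = 9.37 − 0.6 × 42.7 = -16.2 V.
But -16.2 V < V_ov = 0.536 V, so the device is actually in triode.
In triode I_D = k_n[V_ov V_DS − ½ V_DS²] and I_D = (V_DD − V_DS)/R_D. Equating: 89.2 V_DS² − 96.58 V_DS + 9.37 = 0, giving V_DS = 0.108 V (the root below V_ov).
I_D = (9.37 − 0.108) / 42.7 = 0.217 mA.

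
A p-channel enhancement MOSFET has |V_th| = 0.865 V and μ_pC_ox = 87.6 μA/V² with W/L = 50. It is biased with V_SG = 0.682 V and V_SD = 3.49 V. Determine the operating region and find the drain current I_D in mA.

Cutoff; I_D = 0 mA

V_SG = 0.682 V < |V_th| = 0.865 V, so the transistor is in cutoff.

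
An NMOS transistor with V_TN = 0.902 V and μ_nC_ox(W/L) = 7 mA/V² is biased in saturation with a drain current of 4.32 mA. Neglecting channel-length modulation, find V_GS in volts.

V_GS = 2.01 V

In saturation I_D = ½ k_n (V_GS − V_TN)², so V_GS − V_TN = √(2 I_D / k_n) = √(2 × 4.32 / 7) = 1.11 V.
V_GS = 0.902 + 1.11 = 2.01 V.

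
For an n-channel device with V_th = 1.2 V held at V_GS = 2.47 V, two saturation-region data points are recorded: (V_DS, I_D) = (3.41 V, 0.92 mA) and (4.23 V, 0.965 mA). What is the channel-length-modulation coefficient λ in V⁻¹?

With V_GS fixed, I_D ∝ (1 + λ V_DS) in saturation, so I_D2/I_D1 = (1 + λ V_DS2)/(1 + λ V_DS1).
0.965/0.92 = 1.049 = (1 + 4.23 λ)/(1 + 3.41 λ).
Solving: λ (I_D1 V_DS2 − I_D2 V_DS1) = I_D2 − I_D1, so λ = (0.965 − 0.92) / (0.92 × 4.23 − 0.965 × 3.41) = 0.045 / 0.601 = 0.0749 V⁻¹.

λ = 0.0749 V⁻¹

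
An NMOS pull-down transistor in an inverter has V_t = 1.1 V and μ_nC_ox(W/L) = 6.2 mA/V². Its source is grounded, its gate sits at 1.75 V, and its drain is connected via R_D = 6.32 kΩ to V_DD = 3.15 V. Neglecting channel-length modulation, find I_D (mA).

V_GS = V_G = 1.75 V, so V_ov = 1.75 − 1.1 = 0.65 V.
Assume saturation: I_D = ½ k_n V_ov² = 0.5 × 6.2 × 0.65² = 1.31 mA, giving V_DS = V_DD − I_D R_D = 3.15 − 1.31 × 6.32 = -5.13 V.
But -5.13 V < V_ov = 0.65 V, so the device is actually in triode.
In triode I_D = k_n[V_ov V_DS − ½ V_DS²] and I_D = (V_DD − V_DS)/R_D. Equating: 19.6 V_DS² − 26.47 V_DS + 3.15 = 0, giving V_DS = 0.132 V (the root below V_ov).
I_D = (3.15 − 0.132) / 6.32 = 0.478 mA.

I_D = 0.478 mA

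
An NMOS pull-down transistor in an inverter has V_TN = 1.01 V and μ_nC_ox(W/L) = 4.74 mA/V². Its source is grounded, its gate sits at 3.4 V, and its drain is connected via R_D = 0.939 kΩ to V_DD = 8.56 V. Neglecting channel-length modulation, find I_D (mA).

I_D = 8.17 mA

V_GS = V_G = 3.4 V, so V_ov = 3.4 − 1.01 = 2.39 V.
Assume saturation: I_D = ½ k_n V_ov² = 0.5 × 4.74 × 2.39² = 13.5 mA, giving V_DS = V_DD − I_D R_D = 8.56 − 13.5 × 0.939 = -4.15 V.
But -4.15 V < V_ov = 2.39 V, so the device is actually in triode.
In triode I_D = k_n[V_ov V_DS − ½ V_DS²] and I_D = (V_DD − V_DS)/R_D. Equating: 2.23 V_DS² − 11.64 V_DS + 8.56 = 0, giving V_DS = 0.885 V (the root below V_ov).
I_D = (8.56 − 0.885) / 0.939 = 8.17 mA.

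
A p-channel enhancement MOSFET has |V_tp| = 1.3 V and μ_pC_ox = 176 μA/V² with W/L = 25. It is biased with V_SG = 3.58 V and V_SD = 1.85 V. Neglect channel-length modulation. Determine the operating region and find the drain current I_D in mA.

k_p = μ_pC_ox · (W/L) = 4.4 mA/V².
V_ov = V_SG − |V_tp| = 3.58 − 1.3 = 2.28 V.
Since V_SD = 1.85 V < V_ov = 2.28 V, the device is in the triode region.
I_D = k_p [V_ov · V_SD − ½ V_SD²] = 4.4 × [2.28 × 1.85 − 0.5 × 1.85²] = 11 mA.

Triode; I_D = 11.0 mA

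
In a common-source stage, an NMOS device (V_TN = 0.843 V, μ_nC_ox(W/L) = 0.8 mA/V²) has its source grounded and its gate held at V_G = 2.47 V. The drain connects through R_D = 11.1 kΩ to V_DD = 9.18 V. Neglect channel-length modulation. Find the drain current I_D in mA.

V_GS = V_G = 2.47 V, so V_ov = 2.47 − 0.843 = 1.63 V.
Assume saturation: I_D = ½ k_n V_ov² = 0.5 × 0.8 × 1.63² = 1.06 mA, giving V_DS = V_DD − I_D R_D = 9.18 − 1.06 × 11.1 = -2.57 V.
But -2.57 V < V_ov = 1.63 V, so the device is actually in triode.
In triode I_D = k_n[V_ov V_DS − ½ V_DS²] and I_D = (V_DD − V_DS)/R_D. Equating: 4.44 V_DS² − 15.45 V_DS + 9.18 = 0, giving V_DS = 0.76 V (the root below V_ov).
I_D = (9.18 − 0.76) / 11.1 = 0.759 mA.

I_D = 0.759 mA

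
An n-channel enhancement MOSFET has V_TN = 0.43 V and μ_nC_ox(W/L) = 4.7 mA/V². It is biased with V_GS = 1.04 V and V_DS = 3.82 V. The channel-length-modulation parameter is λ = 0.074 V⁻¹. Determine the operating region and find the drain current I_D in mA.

V_ov = V_GS − V_TN = 1.04 − 0.43 = 0.61 V.
Since V_DS = 3.82 V ≥ V_ov = 0.61 V, the device is in saturation.
I_D = ½ k_n V_ov² (1 + λ V_DS) = 0.5 × 4.7 × 0.61² × (1 + 0.074 × 3.82) = 1.12 mA.

Saturation; I_D = 1.12 mA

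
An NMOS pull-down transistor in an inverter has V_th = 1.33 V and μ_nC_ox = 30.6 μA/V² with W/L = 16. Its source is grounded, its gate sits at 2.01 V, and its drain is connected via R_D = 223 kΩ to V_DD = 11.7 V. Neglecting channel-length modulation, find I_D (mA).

I_D = 0.0517 mA

V_GS = V_G = 2.01 V, so V_ov = 2.01 − 1.33 = 0.68 V.
k_n = μ_nC_ox · (W/L) = 0.4896 mA/V².
Assume saturation: I_D = ½ k_n V_ov² = 0.5 × 0.4896 × 0.68² = 0.113 mA, giving V_DS = V_DD − I_D R_D = 11.7 − 0.113 × 223 = -13.5 V.
But -13.5 V < V_ov = 0.68 V, so the device is actually in triode.
In triode I_D = k_n[V_ov V_DS − ½ V_DS²] and I_D = (V_DD − V_DS)/R_D. Equating: 54.6 V_DS² − 75.24 V_DS + 11.7 = 0, giving V_DS = 0.179 V (the root below V_ov).
I_D = (11.7 − 0.179) / 223 = 0.0517 mA.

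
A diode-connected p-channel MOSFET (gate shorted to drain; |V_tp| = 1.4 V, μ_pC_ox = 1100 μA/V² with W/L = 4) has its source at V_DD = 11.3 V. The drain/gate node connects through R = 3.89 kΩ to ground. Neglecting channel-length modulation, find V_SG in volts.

With gate tied to drain, V_SG = V_SD ≥ V_SG − |V_tp|, so the device is in saturation.
k_p = μ_pC_ox · (W/L) = 4.4 mA/V².
KCL at the drain: ½ k_p (V_SG − |V_tp|)² = (V_DD − V_SG)/R.
Let x = V_SG − 1.4. Then 8.56 x² + x − 9.9 = 0, giving x = 1.02 V (positive root), so V_SG = 2.42 V.
I_D = (V_DD − V_SG)/R = (11.3 − 2.42) / 3.89 = 2.28 mA.

V_SG = 2.42 V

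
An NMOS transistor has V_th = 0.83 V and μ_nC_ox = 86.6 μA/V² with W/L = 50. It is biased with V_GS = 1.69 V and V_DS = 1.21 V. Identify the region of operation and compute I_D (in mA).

k_n = μ_nC_ox · (W/L) = 4.33 mA/V².
V_ov = V_GS − V_th = 1.69 − 0.83 = 0.86 V.
Since V_DS = 1.21 V ≥ V_ov = 0.86 V, the device is in saturation.
I_D = ½ k_n V_ov² = 0.5 × 4.33 × 0.86² = 1.6 mA.

Saturation; I_D = 1.60 mA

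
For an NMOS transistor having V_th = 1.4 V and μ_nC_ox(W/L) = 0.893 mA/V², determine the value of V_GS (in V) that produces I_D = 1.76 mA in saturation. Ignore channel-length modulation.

In saturation I_D = ½ k_n (V_GS − V_th)², so V_GS − V_th = √(2 I_D / k_n) = √(2 × 1.76 / 0.893) = 1.99 V.
V_GS = 1.4 + 1.99 = 3.39 V.

V_GS = 3.39 V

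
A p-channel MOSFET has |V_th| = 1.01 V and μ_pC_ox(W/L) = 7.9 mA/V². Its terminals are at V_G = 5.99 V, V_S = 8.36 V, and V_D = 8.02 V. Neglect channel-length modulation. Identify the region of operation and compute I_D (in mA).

V_SG = V_S − V_G = 8.36 − 5.99 = 2.37 V; V_SD = V_S − V_D = 8.36 − 8.02 = 0.34 V.
V_ov = V_SG − |V_th| = 2.37 − 1.01 = 1.36 V.
Since V_SD = 0.34 V < V_ov = 1.36 V, the device is in the triode region.
I_D = k_p [V_ov · V_SD − ½ V_SD²] = 7.9 × [1.36 × 0.34 − 0.5 × 0.34²] = 3.2 mA.

Triode; I_D = 3.20 mA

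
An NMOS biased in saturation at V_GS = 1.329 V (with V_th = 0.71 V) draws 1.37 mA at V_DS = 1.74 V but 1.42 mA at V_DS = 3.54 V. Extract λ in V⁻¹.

λ = 0.0210 V⁻¹

With V_GS fixed, I_D ∝ (1 + λ V_DS) in saturation, so I_D2/I_D1 = (1 + λ V_DS2)/(1 + λ V_DS1).
1.42/1.37 = 1.036 = (1 + 3.54 λ)/(1 + 1.74 λ).
Solving: λ (I_D1 V_DS2 − I_D2 V_DS1) = I_D2 − I_D1, so λ = (1.42 − 1.37) / (1.37 × 3.54 − 1.42 × 1.74) = 0.05 / 2.38 = 0.021 V⁻¹.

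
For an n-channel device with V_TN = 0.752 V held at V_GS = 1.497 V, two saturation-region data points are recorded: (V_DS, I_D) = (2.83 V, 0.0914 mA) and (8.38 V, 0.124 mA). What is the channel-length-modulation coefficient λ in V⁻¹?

λ = 0.0786 V⁻¹

With V_GS fixed, I_D ∝ (1 + λ V_DS) in saturation, so I_D2/I_D1 = (1 + λ V_DS2)/(1 + λ V_DS1).
0.124/0.0914 = 1.357 = (1 + 8.38 λ)/(1 + 2.83 λ).
Solving: λ (I_D1 V_DS2 − I_D2 V_DS1) = I_D2 − I_D1, so λ = (0.124 − 0.0914) / (0.0914 × 8.38 − 0.124 × 2.83) = 0.0326 / 0.415 = 0.0786 V⁻¹.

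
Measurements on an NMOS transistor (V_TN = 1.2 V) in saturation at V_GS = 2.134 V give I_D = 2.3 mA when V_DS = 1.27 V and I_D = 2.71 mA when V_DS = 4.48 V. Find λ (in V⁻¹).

With V_GS fixed, I_D ∝ (1 + λ V_DS) in saturation, so I_D2/I_D1 = (1 + λ V_DS2)/(1 + λ V_DS1).
2.71/2.3 = 1.178 = (1 + 4.48 λ)/(1 + 1.27 λ).
Solving: λ (I_D1 V_DS2 − I_D2 V_DS1) = I_D2 − I_D1, so λ = (2.71 − 2.3) / (2.3 × 4.48 − 2.71 × 1.27) = 0.41 / 6.86 = 0.0597 V⁻¹.

λ = 0.0597 V⁻¹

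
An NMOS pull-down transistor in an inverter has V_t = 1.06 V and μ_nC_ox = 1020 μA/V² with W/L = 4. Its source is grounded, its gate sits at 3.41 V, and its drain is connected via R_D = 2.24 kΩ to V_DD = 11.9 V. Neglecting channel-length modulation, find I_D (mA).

V_GS = V_G = 3.41 V, so V_ov = 3.41 − 1.06 = 2.35 V.
k_n = μ_nC_ox · (W/L) = 4.08 mA/V².
Assume saturation: I_D = ½ k_n V_ov² = 0.5 × 4.08 × 2.35² = 11.3 mA, giving V_DS = V_DD − I_D R_D = 11.9 − 11.3 × 2.24 = -13.3 V.
But -13.3 V < V_ov = 2.35 V, so the device is actually in triode.
In triode I_D = k_n[V_ov V_DS − ½ V_DS²] and I_D = (V_DD − V_DS)/R_D. Equating: 4.57 V_DS² − 22.48 V_DS + 11.9 = 0, giving V_DS = 0.603 V (the root below V_ov).
I_D = (11.9 − 0.603) / 2.24 = 5.04 mA.

I_D = 5.04 mA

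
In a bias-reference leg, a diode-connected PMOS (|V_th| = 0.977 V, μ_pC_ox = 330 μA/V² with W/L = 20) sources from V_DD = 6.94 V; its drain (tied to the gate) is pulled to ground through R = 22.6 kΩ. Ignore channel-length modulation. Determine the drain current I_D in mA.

I_D = 0.252 mA

With gate tied to drain, V_SG = V_SD ≥ V_SG − |V_th|, so the device is in saturation.
k_p = μ_pC_ox · (W/L) = 6.6 mA/V².
KCL at the drain: ½ k_p (V_SG − |V_th|)² = (V_DD − V_SG)/R.
Let x = V_SG − 0.977. Then 74.6 x² + x − 5.963 = 0, giving x = 0.276 V (positive root), so V_SG = 1.25 V.
I_D = (V_DD − V_SG)/R = (6.94 − 1.25) / 22.6 = 0.252 mA.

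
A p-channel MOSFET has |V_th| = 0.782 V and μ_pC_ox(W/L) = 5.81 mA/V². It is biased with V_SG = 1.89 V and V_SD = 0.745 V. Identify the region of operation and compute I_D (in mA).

V_ov = V_SG − |V_th| = 1.89 − 0.782 = 1.11 V.
Since V_SD = 0.745 V < V_ov = 1.11 V, the device is in the triode region.
I_D = k_p [V_ov · V_SD − ½ V_SD²] = 5.81 × [1.11 × 0.745 − 0.5 × 0.745²] = 3.18 mA.

Triode; I_D = 3.18 mA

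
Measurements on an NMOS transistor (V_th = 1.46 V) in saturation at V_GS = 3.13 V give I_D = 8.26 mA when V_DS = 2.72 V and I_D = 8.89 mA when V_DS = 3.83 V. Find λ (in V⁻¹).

With V_GS fixed, I_D ∝ (1 + λ V_DS) in saturation, so I_D2/I_D1 = (1 + λ V_DS2)/(1 + λ V_DS1).
8.89/8.26 = 1.076 = (1 + 3.83 λ)/(1 + 2.72 λ).
Solving: λ (I_D1 V_DS2 − I_D2 V_DS1) = I_D2 − I_D1, so λ = (8.89 − 8.26) / (8.26 × 3.83 − 8.89 × 2.72) = 0.63 / 7.45 = 0.0845 V⁻¹.

λ = 0.0845 V⁻¹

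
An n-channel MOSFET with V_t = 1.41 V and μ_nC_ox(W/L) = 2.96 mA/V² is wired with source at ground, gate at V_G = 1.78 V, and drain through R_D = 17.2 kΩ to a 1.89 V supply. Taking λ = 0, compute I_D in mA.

V_GS = V_G = 1.78 V, so V_ov = 1.78 − 1.41 = 0.37 V.
Assume saturation: I_D = ½ k_n V_ov² = 0.5 × 2.96 × 0.37² = 0.203 mA, giving V_DS = V_DD − I_D R_D = 1.89 − 0.203 × 17.2 = -1.59 V.
But -1.59 V < V_ov = 0.37 V, so the device is actually in triode.
In triode I_D = k_n[V_ov V_DS − ½ V_DS²] and I_D = (V_DD − V_DS)/R_D. Equating: 25.5 V_DS² − 19.84 V_DS + 1.89 = 0, giving V_DS = 0.111 V (the root below V_ov).
I_D = (1.89 − 0.111) / 17.2 = 0.103 mA.

I_D = 0.103 mA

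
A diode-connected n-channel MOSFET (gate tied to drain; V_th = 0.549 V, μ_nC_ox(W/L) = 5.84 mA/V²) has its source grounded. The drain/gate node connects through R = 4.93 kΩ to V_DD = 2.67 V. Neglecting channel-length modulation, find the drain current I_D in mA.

I_D = 0.359 mA

With gate tied to drain, V_GS = V_DS ≥ V_GS − V_th, so the device is in saturation.
KCL at the drain: ½ k_n (V_GS − V_th)² = (V_DD − V_GS)/R.
Let x = V_GS − 0.549. Then 14.4 x² + x − 2.121 = 0, giving x = 0.351 V (positive root), so V_GS = 0.9 V.
I_D = (V_DD − V_GS)/R = (2.67 − 0.9) / 4.93 = 0.359 mA.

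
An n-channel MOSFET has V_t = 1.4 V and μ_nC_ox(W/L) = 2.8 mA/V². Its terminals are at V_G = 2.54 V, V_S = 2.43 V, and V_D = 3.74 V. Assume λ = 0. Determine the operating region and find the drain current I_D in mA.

Cutoff; I_D = 0 mA

V_GS = V_G − V_S = 2.54 − 2.43 = 0.11 V; V_DS = V_D − V_S = 3.74 − 2.43 = 1.31 V.
V_GS = 0.11 V < V_t = 1.4 V, so the transistor is in cutoff.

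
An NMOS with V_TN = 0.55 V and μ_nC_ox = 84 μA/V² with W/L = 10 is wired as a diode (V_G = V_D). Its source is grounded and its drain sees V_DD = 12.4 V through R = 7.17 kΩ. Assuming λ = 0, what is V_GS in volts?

V_GS = 2.37 V

With gate tied to drain, V_GS = V_DS ≥ V_GS − V_TN, so the device is in saturation.
k_n = μ_nC_ox · (W/L) = 0.84 mA/V².
KCL at the drain: ½ k_n (V_GS − V_TN)² = (V_DD − V_GS)/R.
Let x = V_GS − 0.55. Then 3.01 x² + x − 11.85 = 0, giving x = 1.82 V (positive root), so V_GS = 2.37 V.
I_D = (V_DD − V_GS)/R = (12.4 − 2.37) / 7.17 = 1.4 mA.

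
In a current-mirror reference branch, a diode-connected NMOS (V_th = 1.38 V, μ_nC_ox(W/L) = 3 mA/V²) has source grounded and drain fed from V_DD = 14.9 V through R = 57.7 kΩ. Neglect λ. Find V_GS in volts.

With gate tied to drain, V_GS = V_DS ≥ V_GS − V_th, so the device is in saturation.
KCL at the drain: ½ k_n (V_GS − V_th)² = (V_DD − V_GS)/R.
Let x = V_GS − 1.38. Then 86.6 x² + x − 13.52 = 0, giving x = 0.389 V (positive root), so V_GS = 1.77 V.
I_D = (V_DD − V_GS)/R = (14.9 − 1.77) / 57.7 = 0.228 mA.

V_GS = 1.77 V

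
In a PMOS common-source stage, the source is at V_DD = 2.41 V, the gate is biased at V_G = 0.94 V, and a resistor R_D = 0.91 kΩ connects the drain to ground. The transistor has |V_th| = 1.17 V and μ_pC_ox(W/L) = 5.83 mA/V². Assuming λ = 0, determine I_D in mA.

I_D = 0.262 mA

V_SG = V_DD − V_G = 2.41 − 0.94 = 1.47 V, so V_ov = 1.47 − 1.17 = 0.3 V.
Assume saturation: I_D = ½ k_p V_ov² = 0.5 × 5.83 × 0.3² = 0.262 mA, giving V_SD = V_DD − I_D R_D = 2.41 − 0.262 × 0.91 = 2.17 V.
V_SD = 2.17 V ≥ V_ov = 0.3 V, confirming saturation.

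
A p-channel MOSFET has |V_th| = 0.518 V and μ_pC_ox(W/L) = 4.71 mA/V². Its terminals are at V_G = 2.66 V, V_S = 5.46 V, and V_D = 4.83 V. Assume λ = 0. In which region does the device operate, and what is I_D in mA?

V_SG = V_S − V_G = 5.46 − 2.66 = 2.8 V; V_SD = V_S − V_D = 5.46 − 4.83 = 0.63 V.
V_ov = V_SG − |V_th| = 2.8 − 0.518 = 2.28 V.
Since V_SD = 0.63 V < V_ov = 2.28 V, the device is in the triode region.
I_D = k_p [V_ov · V_SD − ½ V_SD²] = 4.71 × [2.28 × 0.63 − 0.5 × 0.63²] = 5.84 mA.

Triode; I_D = 5.84 mA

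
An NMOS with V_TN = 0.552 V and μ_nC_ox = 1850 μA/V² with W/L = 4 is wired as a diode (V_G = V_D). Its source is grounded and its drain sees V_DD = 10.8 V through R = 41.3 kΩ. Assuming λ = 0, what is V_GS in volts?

V_GS = 0.808 V

With gate tied to drain, V_GS = V_DS ≥ V_GS − V_TN, so the device is in saturation.
k_n = μ_nC_ox · (W/L) = 7.4 mA/V².
KCL at the drain: ½ k_n (V_GS − V_TN)² = (V_DD − V_GS)/R.
Let x = V_GS − 0.552. Then 153 x² + x − 10.25 = 0, giving x = 0.256 V (positive root), so V_GS = 0.808 V.
I_D = (V_DD − V_GS)/R = (10.8 − 0.808) / 41.3 = 0.242 mA.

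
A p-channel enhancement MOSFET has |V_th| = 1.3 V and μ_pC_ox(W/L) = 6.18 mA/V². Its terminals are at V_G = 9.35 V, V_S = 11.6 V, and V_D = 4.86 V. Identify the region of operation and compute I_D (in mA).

Saturation; I_D = 2.79 mA

V_SG = V_S − V_G = 11.6 − 9.35 = 2.25 V; V_SD = V_S − V_D = 11.6 − 4.86 = 6.74 V.
V_ov = V_SG − |V_th| = 2.25 − 1.3 = 0.95 V.
Since V_SD = 6.74 V ≥ V_ov = 0.95 V, the device is in saturation.
I_D = ½ k_p V_ov² = 0.5 × 6.18 × 0.95² = 2.79 mA.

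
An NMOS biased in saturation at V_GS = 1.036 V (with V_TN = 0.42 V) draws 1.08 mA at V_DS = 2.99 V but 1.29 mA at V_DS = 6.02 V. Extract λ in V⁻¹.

λ = 0.0794 V⁻¹

With V_GS fixed, I_D ∝ (1 + λ V_DS) in saturation, so I_D2/I_D1 = (1 + λ V_DS2)/(1 + λ V_DS1).
1.29/1.08 = 1.194 = (1 + 6.02 λ)/(1 + 2.99 λ).
Solving: λ (I_D1 V_DS2 − I_D2 V_DS1) = I_D2 − I_D1, so λ = (1.29 − 1.08) / (1.08 × 6.02 − 1.29 × 2.99) = 0.21 / 2.64 = 0.0794 V⁻¹.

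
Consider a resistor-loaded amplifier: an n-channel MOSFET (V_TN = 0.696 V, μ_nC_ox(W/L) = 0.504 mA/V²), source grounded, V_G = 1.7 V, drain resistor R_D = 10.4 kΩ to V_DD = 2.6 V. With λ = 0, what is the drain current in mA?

V_GS = V_G = 1.7 V, so V_ov = 1.7 − 0.696 = 1 V.
Assume saturation: I_D = ½ k_n V_ov² = 0.5 × 0.504 × 1² = 0.254 mA, giving V_DS = V_DD − I_D R_D = 2.6 − 0.254 × 10.4 = -0.0418 V.
But -0.0418 V < V_ov = 1 V, so the device is actually in triode.
In triode I_D = k_n[V_ov V_DS − ½ V_DS²] and I_D = (V_DD − V_DS)/R_D. Equating: 2.62 V_DS² − 6.263 V_DS + 2.6 = 0, giving V_DS = 0.535 V (the root below V_ov).
I_D = (2.6 − 0.535) / 10.4 = 0.199 mA.

I_D = 0.199 mA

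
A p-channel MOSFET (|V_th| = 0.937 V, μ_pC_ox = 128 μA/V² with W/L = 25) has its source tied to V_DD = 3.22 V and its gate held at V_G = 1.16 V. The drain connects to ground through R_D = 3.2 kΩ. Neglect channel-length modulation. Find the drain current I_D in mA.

V_SG = V_DD − V_G = 3.22 − 1.16 = 2.06 V, so V_ov = 2.06 − 0.937 = 1.12 V.
k_p = μ_pC_ox · (W/L) = 3.2 mA/V².
Assume saturation: I_D = ½ k_p V_ov² = 0.5 × 3.2 × 1.12² = 2.02 mA, giving V_SD = V_DD − I_D R_D = 3.22 − 2.02 × 3.2 = -3.24 V.
But -3.24 V < V_ov = 1.12 V, so the device is actually in triode.
In triode I_D = k_p[V_ov V_SD − ½ V_SD²] and I_D = (V_DD − V_SD)/R_D. Equating: 5.12 V_SD² − 12.5 V_SD + 3.22 = 0, giving V_SD = 0.293 V (the root below V_ov).
I_D = (3.22 − 0.293) / 3.2 = 0.915 mA.

I_D = 0.915 mA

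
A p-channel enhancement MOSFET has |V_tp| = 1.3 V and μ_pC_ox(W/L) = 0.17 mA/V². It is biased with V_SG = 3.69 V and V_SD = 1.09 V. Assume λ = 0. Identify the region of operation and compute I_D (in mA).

V_ov = V_SG − |V_tp| = 3.69 − 1.3 = 2.39 V.
Since V_SD = 1.09 V < V_ov = 2.39 V, the device is in the triode region.
I_D = k_p [V_ov · V_SD − ½ V_SD²] = 0.17 × [2.39 × 1.09 − 0.5 × 1.09²] = 0.342 mA.

Triode; I_D = 0.342 mA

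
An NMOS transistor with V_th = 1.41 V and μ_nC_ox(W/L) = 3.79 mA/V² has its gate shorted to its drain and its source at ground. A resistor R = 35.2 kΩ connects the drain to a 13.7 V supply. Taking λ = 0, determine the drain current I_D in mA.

With gate tied to drain, V_GS = V_DS ≥ V_GS − V_th, so the device is in saturation.
KCL at the drain: ½ k_n (V_GS − V_th)² = (V_DD − V_GS)/R.
Let x = V_GS − 1.41. Then 66.7 x² + x − 12.29 = 0, giving x = 0.422 V (positive root), so V_GS = 1.83 V.
I_D = (V_DD − V_GS)/R = (13.7 − 1.83) / 35.2 = 0.337 mA.

I_D = 0.337 mA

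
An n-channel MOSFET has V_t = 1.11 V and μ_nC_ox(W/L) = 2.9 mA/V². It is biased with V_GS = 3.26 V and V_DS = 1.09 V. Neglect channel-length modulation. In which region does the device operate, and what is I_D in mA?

V_ov = V_GS − V_t = 3.26 − 1.11 = 2.15 V.
Since V_DS = 1.09 V < V_ov = 2.15 V, the device is in the triode region.
I_D = k_n [V_ov · V_DS − ½ V_DS²] = 2.9 × [2.15 × 1.09 − 0.5 × 1.09²] = 5.07 mA.

Triode; I_D = 5.07 mA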